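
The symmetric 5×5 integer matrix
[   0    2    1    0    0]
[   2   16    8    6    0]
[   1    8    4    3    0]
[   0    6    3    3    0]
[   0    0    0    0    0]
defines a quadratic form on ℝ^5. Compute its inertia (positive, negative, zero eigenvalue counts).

Answer: (2, 1, 2)

Derivation:
step 0: pivot 16 → sign +
step 1: pivot -1/4 → sign −
step 2: pivot 3 → sign +
step 3: row/col 3 already zero → sign 0
step 4: row/col 4 already zero → sign 0
signature = (2, 1, 2)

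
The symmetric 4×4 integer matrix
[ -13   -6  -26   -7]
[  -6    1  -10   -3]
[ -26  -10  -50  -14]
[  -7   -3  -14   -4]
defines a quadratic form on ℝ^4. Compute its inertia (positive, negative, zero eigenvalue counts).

step 0: pivot -13 → sign −
step 1: pivot 49/13 → sign +
step 2: pivot 46/49 → sign +
step 3: pivot -6/23 → sign −
signature = (2, 2, 0)

Answer: (2, 2, 0)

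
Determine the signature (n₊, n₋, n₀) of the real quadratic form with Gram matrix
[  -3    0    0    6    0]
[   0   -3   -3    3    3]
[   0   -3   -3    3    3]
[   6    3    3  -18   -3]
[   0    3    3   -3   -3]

step 0: pivot -3 → sign −
step 1: pivot -3 → sign −
step 2: pivot -3 → sign −
step 3: row/col 3 already zero → sign 0
step 4: row/col 4 already zero → sign 0
signature = (0, 3, 2)

Answer: (0, 3, 2)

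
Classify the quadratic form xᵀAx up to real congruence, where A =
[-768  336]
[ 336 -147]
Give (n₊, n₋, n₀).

Answer: (0, 1, 1)

Derivation:
step 0: pivot -768 → sign −
step 1: row/col 1 already zero → sign 0
signature = (0, 1, 1)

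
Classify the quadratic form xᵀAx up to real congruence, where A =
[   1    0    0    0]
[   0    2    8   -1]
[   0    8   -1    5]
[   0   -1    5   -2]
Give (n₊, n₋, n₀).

Answer: (2, 2, 0)

Derivation:
step 0: pivot 1 → sign +
step 1: pivot 2 → sign +
step 2: pivot -33 → sign −
step 3: pivot -1/22 → sign −
signature = (2, 2, 0)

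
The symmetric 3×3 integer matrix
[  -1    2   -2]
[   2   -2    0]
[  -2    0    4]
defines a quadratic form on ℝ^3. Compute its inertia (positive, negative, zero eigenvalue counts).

step 0: pivot -1 → sign −
step 1: pivot 2 → sign +
step 2: row/col 2 already zero → sign 0
signature = (1, 1, 1)

Answer: (1, 1, 1)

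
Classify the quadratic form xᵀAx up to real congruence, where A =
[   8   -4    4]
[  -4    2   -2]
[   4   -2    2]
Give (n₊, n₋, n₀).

Answer: (1, 0, 2)

Derivation:
step 0: pivot 8 → sign +
step 1: row/col 1 already zero → sign 0
step 2: row/col 2 already zero → sign 0
signature = (1, 0, 2)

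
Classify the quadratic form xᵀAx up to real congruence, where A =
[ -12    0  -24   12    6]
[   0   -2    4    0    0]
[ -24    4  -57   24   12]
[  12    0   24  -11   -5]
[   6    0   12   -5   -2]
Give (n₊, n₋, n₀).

Answer: (1, 3, 1)

Derivation:
step 0: pivot -12 → sign −
step 1: pivot -2 → sign −
step 2: pivot -1 → sign −
step 3: pivot 1 → sign +
step 4: row/col 4 already zero → sign 0
signature = (1, 3, 1)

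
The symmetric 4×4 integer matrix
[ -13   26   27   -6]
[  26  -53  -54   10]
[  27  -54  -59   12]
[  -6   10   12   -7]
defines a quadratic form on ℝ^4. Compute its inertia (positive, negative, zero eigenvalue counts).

step 0: pivot -13 → sign −
step 1: pivot -1 → sign −
step 2: pivot -38/13 → sign −
step 3: pivot -3/19 → sign −
signature = (0, 4, 0)

Answer: (0, 4, 0)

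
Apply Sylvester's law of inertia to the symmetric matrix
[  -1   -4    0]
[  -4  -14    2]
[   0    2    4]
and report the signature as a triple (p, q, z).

step 0: pivot -1 → sign −
step 1: pivot 2 → sign +
step 2: pivot 2 → sign +
signature = (2, 1, 0)

Answer: (2, 1, 0)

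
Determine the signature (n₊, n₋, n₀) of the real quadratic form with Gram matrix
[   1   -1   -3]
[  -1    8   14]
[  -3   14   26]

step 0: pivot 1 → sign +
step 1: pivot 7 → sign +
step 2: pivot -2/7 → sign −
signature = (2, 1, 0)

Answer: (2, 1, 0)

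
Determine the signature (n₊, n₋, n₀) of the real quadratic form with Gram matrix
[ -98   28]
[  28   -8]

Answer: (0, 1, 1)

Derivation:
step 0: pivot -98 → sign −
step 1: row/col 1 already zero → sign 0
signature = (0, 1, 1)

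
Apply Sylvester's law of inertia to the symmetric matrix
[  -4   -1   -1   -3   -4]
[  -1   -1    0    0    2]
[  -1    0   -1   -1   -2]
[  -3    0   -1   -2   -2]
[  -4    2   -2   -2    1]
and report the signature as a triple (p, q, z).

step 0: pivot -4 → sign −
step 1: pivot -3/4 → sign −
step 2: pivot -2/3 → sign −
step 3: pivot 1 → sign +
step 4: pivot 1 → sign +
signature = (2, 3, 0)

Answer: (2, 3, 0)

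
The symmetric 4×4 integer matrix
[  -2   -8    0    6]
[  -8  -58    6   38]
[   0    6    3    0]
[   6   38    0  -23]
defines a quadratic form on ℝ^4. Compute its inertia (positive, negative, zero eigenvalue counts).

step 0: pivot -2 → sign −
step 1: pivot -26 → sign −
step 2: pivot 57/13 → sign +
step 3: pivot 3/19 → sign +
signature = (2, 2, 0)

Answer: (2, 2, 0)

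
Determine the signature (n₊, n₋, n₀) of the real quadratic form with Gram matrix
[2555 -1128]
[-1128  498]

Answer: (2, 0, 0)

Derivation:
step 0: pivot 2555 → sign +
step 1: pivot 6/2555 → sign +
signature = (2, 0, 0)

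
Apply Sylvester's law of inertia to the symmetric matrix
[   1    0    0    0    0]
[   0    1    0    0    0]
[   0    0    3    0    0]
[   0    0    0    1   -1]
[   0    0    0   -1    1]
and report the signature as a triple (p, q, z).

step 0: pivot 1 → sign +
step 1: pivot 1 → sign +
step 2: pivot 3 → sign +
step 3: pivot 1 → sign +
step 4: row/col 4 already zero → sign 0
signature = (4, 0, 1)

Answer: (4, 0, 1)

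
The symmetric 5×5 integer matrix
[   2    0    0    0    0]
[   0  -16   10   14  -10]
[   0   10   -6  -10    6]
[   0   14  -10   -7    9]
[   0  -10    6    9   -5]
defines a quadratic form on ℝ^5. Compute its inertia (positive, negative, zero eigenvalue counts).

step 0: pivot 2 → sign +
step 1: pivot -16 → sign −
step 2: pivot 1/4 → sign +
step 3: pivot -1 → sign −
step 4: pivot 2 → sign +
signature = (3, 2, 0)

Answer: (3, 2, 0)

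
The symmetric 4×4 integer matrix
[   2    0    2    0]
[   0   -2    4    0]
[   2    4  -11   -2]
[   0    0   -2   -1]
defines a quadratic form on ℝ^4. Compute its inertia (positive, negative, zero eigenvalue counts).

Answer: (1, 3, 0)

Derivation:
step 0: pivot 2 → sign +
step 1: pivot -2 → sign −
step 2: pivot -5 → sign −
step 3: pivot -1/5 → sign −
signature = (1, 3, 0)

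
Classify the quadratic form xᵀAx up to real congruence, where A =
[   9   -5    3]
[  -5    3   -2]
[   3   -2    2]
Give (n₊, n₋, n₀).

Answer: (3, 0, 0)

Derivation:
step 0: pivot 9 → sign +
step 1: pivot 2/9 → sign +
step 2: pivot 1/2 → sign +
signature = (3, 0, 0)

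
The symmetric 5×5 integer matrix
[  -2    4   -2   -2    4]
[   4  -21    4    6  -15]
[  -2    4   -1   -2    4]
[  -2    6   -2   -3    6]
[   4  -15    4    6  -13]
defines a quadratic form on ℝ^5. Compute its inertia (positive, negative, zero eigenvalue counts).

Answer: (1, 3, 1)

Derivation:
step 0: pivot -2 → sign −
step 1: pivot -13 → sign −
step 2: pivot 1 → sign +
step 3: pivot -9/13 → sign −
step 4: row/col 4 already zero → sign 0
signature = (1, 3, 1)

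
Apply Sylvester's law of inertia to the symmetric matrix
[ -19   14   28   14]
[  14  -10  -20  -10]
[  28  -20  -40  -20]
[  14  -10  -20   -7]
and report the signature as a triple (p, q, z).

step 0: pivot -19 → sign −
step 1: pivot 6/19 → sign +
step 2: pivot 3 → sign +
step 3: row/col 3 already zero → sign 0
signature = (2, 1, 1)

Answer: (2, 1, 1)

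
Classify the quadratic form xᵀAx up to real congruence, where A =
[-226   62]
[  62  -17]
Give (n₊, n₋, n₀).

Answer: (1, 1, 0)

Derivation:
step 0: pivot -226 → sign −
step 1: pivot 1/113 → sign +
signature = (1, 1, 0)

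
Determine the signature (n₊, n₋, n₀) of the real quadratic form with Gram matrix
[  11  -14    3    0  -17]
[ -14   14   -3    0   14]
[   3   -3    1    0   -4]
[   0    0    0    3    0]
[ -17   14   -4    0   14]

step 0: pivot 11 → sign +
step 1: pivot -42/11 → sign −
step 2: pivot 5/14 → sign +
step 3: pivot 3 → sign +
step 4: pivot 1/5 → sign +
signature = (4, 1, 0)

Answer: (4, 1, 0)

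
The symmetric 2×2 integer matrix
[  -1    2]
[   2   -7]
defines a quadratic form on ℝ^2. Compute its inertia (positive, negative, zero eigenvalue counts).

Answer: (0, 2, 0)

Derivation:
step 0: pivot -1 → sign −
step 1: pivot -3 → sign −
signature = (0, 2, 0)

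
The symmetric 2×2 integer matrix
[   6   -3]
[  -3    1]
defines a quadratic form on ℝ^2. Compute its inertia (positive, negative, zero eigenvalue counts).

step 0: pivot 6 → sign +
step 1: pivot -1/2 → sign −
signature = (1, 1, 0)

Answer: (1, 1, 0)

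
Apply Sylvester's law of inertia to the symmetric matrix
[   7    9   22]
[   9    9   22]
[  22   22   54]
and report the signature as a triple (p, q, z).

Answer: (2, 1, 0)

Derivation:
step 0: pivot 7 → sign +
step 1: pivot -18/7 → sign −
step 2: pivot 2/9 → sign +
signature = (2, 1, 0)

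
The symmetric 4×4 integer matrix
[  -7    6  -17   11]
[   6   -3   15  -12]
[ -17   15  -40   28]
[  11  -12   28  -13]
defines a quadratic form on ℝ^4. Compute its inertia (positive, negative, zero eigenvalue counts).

Answer: (2, 2, 0)

Derivation:
step 0: pivot -7 → sign −
step 1: pivot 15/7 → sign +
step 2: pivot 6/5 → sign +
step 3: pivot -3/2 → sign −
signature = (2, 2, 0)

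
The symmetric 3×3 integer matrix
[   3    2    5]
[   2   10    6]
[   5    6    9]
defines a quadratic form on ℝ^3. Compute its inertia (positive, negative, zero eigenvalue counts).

Answer: (2, 1, 0)

Derivation:
step 0: pivot 3 → sign +
step 1: pivot 26/3 → sign +
step 2: pivot -2/13 → sign −
signature = (2, 1, 0)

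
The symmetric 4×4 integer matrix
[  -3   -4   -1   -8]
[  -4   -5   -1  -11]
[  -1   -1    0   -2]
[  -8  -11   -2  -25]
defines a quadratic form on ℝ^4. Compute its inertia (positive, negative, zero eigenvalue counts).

Answer: (2, 2, 0)

Derivation:
step 0: pivot -3 → sign −
step 1: pivot 1/3 → sign +
step 2: pivot -4 → sign −
step 3: pivot 1/4 → sign +
signature = (2, 2, 0)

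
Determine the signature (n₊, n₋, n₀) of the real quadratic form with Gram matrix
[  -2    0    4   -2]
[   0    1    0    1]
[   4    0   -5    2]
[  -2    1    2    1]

step 0: pivot -2 → sign −
step 1: pivot 1 → sign +
step 2: pivot 3 → sign +
step 3: pivot 2/3 → sign +
signature = (3, 1, 0)

Answer: (3, 1, 0)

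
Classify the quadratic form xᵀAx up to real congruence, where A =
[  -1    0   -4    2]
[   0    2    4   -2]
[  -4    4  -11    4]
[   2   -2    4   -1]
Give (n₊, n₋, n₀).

Answer: (2, 2, 0)

Derivation:
step 0: pivot -1 → sign −
step 1: pivot 2 → sign +
step 2: pivot -3 → sign −
step 3: pivot 1 → sign +
signature = (2, 2, 0)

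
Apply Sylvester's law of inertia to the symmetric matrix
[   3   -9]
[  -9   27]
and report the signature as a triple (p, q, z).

step 0: pivot 3 → sign +
step 1: row/col 1 already zero → sign 0
signature = (1, 0, 1)

Answer: (1, 0, 1)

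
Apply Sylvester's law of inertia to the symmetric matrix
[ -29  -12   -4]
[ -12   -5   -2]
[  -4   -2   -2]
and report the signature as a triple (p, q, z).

Answer: (1, 2, 0)

Derivation:
step 0: pivot -29 → sign −
step 1: pivot -1/29 → sign −
step 2: pivot 2 → sign +
signature = (1, 2, 0)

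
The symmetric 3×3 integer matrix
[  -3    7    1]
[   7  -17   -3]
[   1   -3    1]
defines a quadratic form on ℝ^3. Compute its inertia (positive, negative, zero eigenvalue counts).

step 0: pivot -3 → sign −
step 1: pivot -2/3 → sign −
step 2: pivot 2 → sign +
signature = (1, 2, 0)

Answer: (1, 2, 0)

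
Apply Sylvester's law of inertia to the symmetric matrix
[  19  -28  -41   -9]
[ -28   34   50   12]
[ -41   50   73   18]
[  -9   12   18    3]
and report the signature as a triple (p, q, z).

step 0: pivot 19 → sign +
step 1: pivot -138/19 → sign −
step 2: pivot -12/23 → sign −
step 3: pivot -3/4 → sign −
signature = (1, 3, 0)

Answer: (1, 3, 0)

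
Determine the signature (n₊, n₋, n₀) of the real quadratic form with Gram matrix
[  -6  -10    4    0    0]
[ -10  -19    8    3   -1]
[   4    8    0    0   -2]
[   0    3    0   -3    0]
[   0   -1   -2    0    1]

step 0: pivot -6 → sign −
step 1: pivot -7/3 → sign −
step 2: pivot 24/7 → sign +
step 3: pivot -1/2 → sign −
step 4: row/col 4 already zero → sign 0
signature = (1, 3, 1)

Answer: (1, 3, 1)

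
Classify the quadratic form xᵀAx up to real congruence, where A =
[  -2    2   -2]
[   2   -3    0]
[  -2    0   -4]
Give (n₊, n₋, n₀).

Answer: (1, 2, 0)

Derivation:
step 0: pivot -2 → sign −
step 1: pivot -1 → sign −
step 2: pivot 2 → sign +
signature = (1, 2, 0)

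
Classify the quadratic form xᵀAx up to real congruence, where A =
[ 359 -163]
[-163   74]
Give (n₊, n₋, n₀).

Answer: (1, 1, 0)

Derivation:
step 0: pivot 359 → sign +
step 1: pivot -3/359 → sign −
signature = (1, 1, 0)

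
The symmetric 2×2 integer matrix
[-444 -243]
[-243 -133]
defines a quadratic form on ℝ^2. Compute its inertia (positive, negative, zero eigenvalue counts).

Answer: (0, 2, 0)

Derivation:
step 0: pivot -444 → sign −
step 1: pivot -1/148 → sign −
signature = (0, 2, 0)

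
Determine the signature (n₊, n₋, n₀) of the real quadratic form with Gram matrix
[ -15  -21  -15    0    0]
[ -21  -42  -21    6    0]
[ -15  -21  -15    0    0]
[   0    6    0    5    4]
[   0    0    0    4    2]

step 0: pivot -15 → sign −
step 1: pivot -63/5 → sign −
step 2: pivot 55/7 → sign +
step 3: pivot -2/55 → sign −
step 4: row/col 4 already zero → sign 0
signature = (1, 3, 1)

Answer: (1, 3, 1)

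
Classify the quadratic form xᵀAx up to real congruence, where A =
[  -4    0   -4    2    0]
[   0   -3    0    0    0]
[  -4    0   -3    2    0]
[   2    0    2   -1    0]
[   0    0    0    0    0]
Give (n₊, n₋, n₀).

step 0: pivot -4 → sign −
step 1: pivot -3 → sign −
step 2: pivot 1 → sign +
step 3: row/col 3 already zero → sign 0
step 4: row/col 4 already zero → sign 0
signature = (1, 2, 2)

Answer: (1, 2, 2)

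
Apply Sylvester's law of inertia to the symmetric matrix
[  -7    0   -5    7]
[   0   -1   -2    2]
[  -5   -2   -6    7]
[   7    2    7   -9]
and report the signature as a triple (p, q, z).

Answer: (1, 3, 0)

Derivation:
step 0: pivot -7 → sign −
step 1: pivot -1 → sign −
step 2: pivot 11/7 → sign +
step 3: pivot -6/11 → sign −
signature = (1, 3, 0)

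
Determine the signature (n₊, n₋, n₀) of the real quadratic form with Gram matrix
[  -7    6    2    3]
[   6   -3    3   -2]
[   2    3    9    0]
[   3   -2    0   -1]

step 0: pivot -7 → sign −
step 1: pivot 15/7 → sign +
step 2: pivot -4/5 → sign −
step 3: pivot 1/3 → sign +
signature = (2, 2, 0)

Answer: (2, 2, 0)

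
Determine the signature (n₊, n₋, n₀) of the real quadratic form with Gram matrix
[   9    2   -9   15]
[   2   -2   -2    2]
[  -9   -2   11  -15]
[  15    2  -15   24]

Answer: (2, 2, 0)

Derivation:
step 0: pivot 9 → sign +
step 1: pivot -22/9 → sign −
step 2: pivot 2 → sign +
step 3: pivot -3/11 → sign −
signature = (2, 2, 0)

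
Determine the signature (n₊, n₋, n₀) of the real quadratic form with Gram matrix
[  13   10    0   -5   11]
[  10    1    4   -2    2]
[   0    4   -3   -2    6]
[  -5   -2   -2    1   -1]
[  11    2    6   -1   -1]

step 0: pivot 13 → sign +
step 1: pivot -87/13 → sign −
step 2: pivot -53/87 → sign −
step 3: pivot 48/53 → sign +
step 4: pivot 1/4 → sign +
signature = (3, 2, 0)

Answer: (3, 2, 0)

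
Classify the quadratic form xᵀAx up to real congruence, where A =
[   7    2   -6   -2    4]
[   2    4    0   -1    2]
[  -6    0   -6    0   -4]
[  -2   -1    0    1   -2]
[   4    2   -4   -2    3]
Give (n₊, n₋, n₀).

step 0: pivot 7 → sign +
step 1: pivot 24/7 → sign +
step 2: pivot -12 → sign −
step 3: pivot 9/16 → sign +
step 4: pivot -1/9 → sign −
signature = (3, 2, 0)

Answer: (3, 2, 0)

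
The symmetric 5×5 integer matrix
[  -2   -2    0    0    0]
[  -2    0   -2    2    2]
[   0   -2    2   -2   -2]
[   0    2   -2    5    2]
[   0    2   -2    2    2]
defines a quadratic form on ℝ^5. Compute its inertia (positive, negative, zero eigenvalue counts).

step 0: pivot -2 → sign −
step 1: pivot 2 → sign +
step 2: pivot 3 → sign +
step 3: row/col 3 already zero → sign 0
step 4: row/col 4 already zero → sign 0
signature = (2, 1, 2)

Answer: (2, 1, 2)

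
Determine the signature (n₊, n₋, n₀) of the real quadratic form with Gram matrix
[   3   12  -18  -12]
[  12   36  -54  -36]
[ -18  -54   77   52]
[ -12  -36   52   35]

Answer: (1, 2, 1)

Derivation:
step 0: pivot 3 → sign +
step 1: pivot -12 → sign −
step 2: pivot -4 → sign −
step 3: row/col 3 already zero → sign 0
signature = (1, 2, 1)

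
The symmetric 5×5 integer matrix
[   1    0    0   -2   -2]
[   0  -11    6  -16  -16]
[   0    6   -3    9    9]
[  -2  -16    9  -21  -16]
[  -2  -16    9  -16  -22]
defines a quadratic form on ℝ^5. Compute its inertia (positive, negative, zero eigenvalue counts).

step 0: pivot 1 → sign +
step 1: pivot -11 → sign −
step 2: pivot 3/11 → sign +
step 3: pivot -2 → sign −
step 4: pivot 3/2 → sign +
signature = (3, 2, 0)

Answer: (3, 2, 0)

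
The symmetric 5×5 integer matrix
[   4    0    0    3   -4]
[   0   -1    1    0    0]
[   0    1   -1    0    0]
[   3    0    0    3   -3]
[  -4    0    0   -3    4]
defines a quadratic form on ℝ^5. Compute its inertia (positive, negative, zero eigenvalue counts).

Answer: (2, 1, 2)

Derivation:
step 0: pivot 4 → sign +
step 1: pivot -1 → sign −
step 2: pivot 3/4 → sign +
step 3: row/col 3 already zero → sign 0
step 4: row/col 4 already zero → sign 0
signature = (2, 1, 2)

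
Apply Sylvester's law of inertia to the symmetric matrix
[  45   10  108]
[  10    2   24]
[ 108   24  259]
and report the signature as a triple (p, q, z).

step 0: pivot 45 → sign +
step 1: pivot -2/9 → sign −
step 2: pivot -1/5 → sign −
signature = (1, 2, 0)

Answer: (1, 2, 0)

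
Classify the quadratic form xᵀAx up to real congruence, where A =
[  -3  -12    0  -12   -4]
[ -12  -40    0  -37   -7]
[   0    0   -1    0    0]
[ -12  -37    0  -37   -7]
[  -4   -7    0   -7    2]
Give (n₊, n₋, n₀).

Answer: (1, 4, 0)

Derivation:
step 0: pivot -3 → sign −
step 1: pivot 8 → sign +
step 2: pivot -1 → sign −
step 3: pivot -33/8 → sign −
step 4: pivot -1/33 → sign −
signature = (1, 4, 0)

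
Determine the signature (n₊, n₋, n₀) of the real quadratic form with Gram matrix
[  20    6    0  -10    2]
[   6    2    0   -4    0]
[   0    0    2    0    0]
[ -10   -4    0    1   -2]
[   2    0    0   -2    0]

Answer: (3, 2, 0)

Derivation:
step 0: pivot 20 → sign +
step 1: pivot 1/5 → sign +
step 2: pivot 2 → sign +
step 3: pivot -9 → sign −
step 4: pivot -2/9 → sign −
signature = (3, 2, 0)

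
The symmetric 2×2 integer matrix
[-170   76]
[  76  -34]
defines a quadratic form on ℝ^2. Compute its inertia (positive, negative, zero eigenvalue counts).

step 0: pivot -170 → sign −
step 1: pivot -2/85 → sign −
signature = (0, 2, 0)

Answer: (0, 2, 0)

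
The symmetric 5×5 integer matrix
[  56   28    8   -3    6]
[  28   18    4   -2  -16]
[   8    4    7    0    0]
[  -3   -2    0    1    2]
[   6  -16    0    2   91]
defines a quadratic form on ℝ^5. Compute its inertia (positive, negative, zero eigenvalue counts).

Answer: (4, 1, 0)

Derivation:
step 0: pivot 56 → sign +
step 1: pivot 4 → sign +
step 2: pivot 41/7 → sign +
step 3: pivot 489/656 → sign +
step 4: pivot -3/163 → sign −
signature = (4, 1, 0)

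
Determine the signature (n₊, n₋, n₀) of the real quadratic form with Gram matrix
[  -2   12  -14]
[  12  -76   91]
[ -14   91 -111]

Answer: (0, 3, 0)

Derivation:
step 0: pivot -2 → sign −
step 1: pivot -4 → sign −
step 2: pivot -3/4 → sign −
signature = (0, 3, 0)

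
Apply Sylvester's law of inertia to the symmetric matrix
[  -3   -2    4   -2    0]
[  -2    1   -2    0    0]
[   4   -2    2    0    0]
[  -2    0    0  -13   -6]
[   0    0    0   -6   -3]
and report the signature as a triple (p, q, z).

Answer: (1, 4, 0)

Derivation:
step 0: pivot -3 → sign −
step 1: pivot 7/3 → sign +
step 2: pivot -2 → sign −
step 3: pivot -87/7 → sign −
step 4: pivot -3/29 → sign −
signature = (1, 4, 0)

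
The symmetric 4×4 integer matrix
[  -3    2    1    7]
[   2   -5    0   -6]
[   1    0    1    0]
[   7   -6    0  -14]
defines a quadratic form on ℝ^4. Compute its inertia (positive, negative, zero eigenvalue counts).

Answer: (1, 3, 0)

Derivation:
step 0: pivot -3 → sign −
step 1: pivot -11/3 → sign −
step 2: pivot 16/11 → sign +
step 3: pivot -3/16 → sign −
signature = (1, 3, 0)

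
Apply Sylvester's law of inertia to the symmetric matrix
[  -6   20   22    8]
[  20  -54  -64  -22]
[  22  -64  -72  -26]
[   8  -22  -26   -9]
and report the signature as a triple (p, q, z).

step 0: pivot -6 → sign −
step 1: pivot 38/3 → sign +
step 2: pivot 34/19 → sign +
step 3: pivot -1/17 → sign −
signature = (2, 2, 0)

Answer: (2, 2, 0)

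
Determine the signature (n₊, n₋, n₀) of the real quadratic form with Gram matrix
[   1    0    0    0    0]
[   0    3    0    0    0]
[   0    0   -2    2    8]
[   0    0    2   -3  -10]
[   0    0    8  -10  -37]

step 0: pivot 1 → sign +
step 1: pivot 3 → sign +
step 2: pivot -2 → sign −
step 3: pivot -1 → sign −
step 4: pivot -1 → sign −
signature = (2, 3, 0)

Answer: (2, 3, 0)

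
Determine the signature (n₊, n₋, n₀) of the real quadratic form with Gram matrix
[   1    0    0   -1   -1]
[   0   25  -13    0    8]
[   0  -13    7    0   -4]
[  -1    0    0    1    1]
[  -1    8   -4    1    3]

step 0: pivot 1 → sign +
step 1: pivot 25 → sign +
step 2: pivot 6/25 → sign +
step 3: pivot -2/3 → sign −
step 4: row/col 4 already zero → sign 0
signature = (3, 1, 1)

Answer: (3, 1, 1)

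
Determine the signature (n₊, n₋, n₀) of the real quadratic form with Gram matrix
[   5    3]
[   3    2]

Answer: (2, 0, 0)

Derivation:
step 0: pivot 5 → sign +
step 1: pivot 1/5 → sign +
signature = (2, 0, 0)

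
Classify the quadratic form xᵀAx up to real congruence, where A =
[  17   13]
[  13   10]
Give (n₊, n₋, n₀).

Answer: (2, 0, 0)

Derivation:
step 0: pivot 17 → sign +
step 1: pivot 1/17 → sign +
signature = (2, 0, 0)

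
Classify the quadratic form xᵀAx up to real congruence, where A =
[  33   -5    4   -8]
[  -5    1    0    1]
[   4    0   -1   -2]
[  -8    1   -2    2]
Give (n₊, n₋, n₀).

Answer: (2, 2, 0)

Derivation:
step 0: pivot 33 → sign +
step 1: pivot 8/33 → sign +
step 2: pivot -3 → sign −
step 3: pivot -1/24 → sign −
signature = (2, 2, 0)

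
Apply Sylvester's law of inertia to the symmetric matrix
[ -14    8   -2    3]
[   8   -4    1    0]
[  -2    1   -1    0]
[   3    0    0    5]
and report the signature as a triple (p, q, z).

Answer: (2, 2, 0)

Derivation:
step 0: pivot -14 → sign −
step 1: pivot 4/7 → sign +
step 2: pivot -3/4 → sign −
step 3: pivot 1/2 → sign +
signature = (2, 2, 0)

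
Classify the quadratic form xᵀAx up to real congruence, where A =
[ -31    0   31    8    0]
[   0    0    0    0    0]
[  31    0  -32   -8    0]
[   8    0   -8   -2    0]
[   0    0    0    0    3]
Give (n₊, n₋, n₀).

Answer: (2, 2, 1)

Derivation:
step 0: pivot -31 → sign −
step 1: pivot -1 → sign −
step 2: pivot 2/31 → sign +
step 3: pivot 3 → sign +
step 4: row/col 4 already zero → sign 0
signature = (2, 2, 1)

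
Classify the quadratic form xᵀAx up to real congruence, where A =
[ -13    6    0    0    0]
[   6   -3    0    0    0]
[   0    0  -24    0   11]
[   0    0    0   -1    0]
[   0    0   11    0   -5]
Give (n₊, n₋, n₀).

step 0: pivot -13 → sign −
step 1: pivot -3/13 → sign −
step 2: pivot -24 → sign −
step 3: pivot -1 → sign −
step 4: pivot 1/24 → sign +
signature = (1, 4, 0)

Answer: (1, 4, 0)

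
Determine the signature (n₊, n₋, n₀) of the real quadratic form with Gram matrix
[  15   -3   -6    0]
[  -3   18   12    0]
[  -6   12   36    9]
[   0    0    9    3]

step 0: pivot 15 → sign +
step 1: pivot 87/5 → sign +
step 2: pivot 780/29 → sign +
step 3: pivot -3/260 → sign −
signature = (3, 1, 0)

Answer: (3, 1, 0)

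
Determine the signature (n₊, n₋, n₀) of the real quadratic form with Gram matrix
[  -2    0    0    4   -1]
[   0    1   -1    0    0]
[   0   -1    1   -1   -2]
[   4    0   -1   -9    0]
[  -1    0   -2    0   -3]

Answer: (3, 2, 0)

Derivation:
step 0: pivot -2 → sign −
step 1: pivot 1 → sign +
step 2: pivot -1 → sign −
step 3: pivot 1 → sign +
step 4: pivot 3/2 → sign +
signature = (3, 2, 0)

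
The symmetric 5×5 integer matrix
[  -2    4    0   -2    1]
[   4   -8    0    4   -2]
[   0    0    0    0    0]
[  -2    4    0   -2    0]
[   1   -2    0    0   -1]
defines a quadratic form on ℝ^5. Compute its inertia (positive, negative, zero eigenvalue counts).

Answer: (1, 2, 2)

Derivation:
step 0: pivot -2 → sign −
step 1: pivot -1/2 → sign −
step 2: pivot 2 → sign +
step 3: row/col 3 already zero → sign 0
step 4: row/col 4 already zero → sign 0
signature = (1, 2, 2)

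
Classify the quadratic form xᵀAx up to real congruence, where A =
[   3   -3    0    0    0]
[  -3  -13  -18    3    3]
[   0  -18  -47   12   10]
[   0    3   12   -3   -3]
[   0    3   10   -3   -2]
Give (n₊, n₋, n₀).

step 0: pivot 3 → sign +
step 1: pivot -16 → sign −
step 2: pivot -107/4 → sign −
step 3: pivot 147/428 → sign +
step 4: pivot -3/49 → sign −
signature = (2, 3, 0)

Answer: (2, 3, 0)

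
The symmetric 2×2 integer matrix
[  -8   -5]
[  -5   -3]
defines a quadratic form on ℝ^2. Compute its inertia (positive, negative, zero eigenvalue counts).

step 0: pivot -8 → sign −
step 1: pivot 1/8 → sign +
signature = (1, 1, 0)

Answer: (1, 1, 0)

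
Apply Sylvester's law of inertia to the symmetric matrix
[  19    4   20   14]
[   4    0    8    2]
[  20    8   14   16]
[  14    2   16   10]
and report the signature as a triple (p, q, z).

Answer: (2, 2, 0)

Derivation:
step 0: pivot 19 → sign +
step 1: pivot -16/19 → sign −
step 2: pivot 10 → sign +
step 3: pivot -3/20 → sign −
signature = (2, 2, 0)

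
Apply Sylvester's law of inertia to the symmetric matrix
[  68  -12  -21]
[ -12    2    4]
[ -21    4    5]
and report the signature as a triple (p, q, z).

Answer: (1, 2, 0)

Derivation:
step 0: pivot 68 → sign +
step 1: pivot -2/17 → sign −
step 2: pivot -3/4 → sign −
signature = (1, 2, 0)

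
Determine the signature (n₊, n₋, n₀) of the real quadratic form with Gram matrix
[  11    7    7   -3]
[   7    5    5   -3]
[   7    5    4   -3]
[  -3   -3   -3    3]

step 0: pivot 11 → sign +
step 1: pivot 6/11 → sign +
step 2: pivot -1 → sign −
step 3: row/col 3 already zero → sign 0
signature = (2, 1, 1)

Answer: (2, 1, 1)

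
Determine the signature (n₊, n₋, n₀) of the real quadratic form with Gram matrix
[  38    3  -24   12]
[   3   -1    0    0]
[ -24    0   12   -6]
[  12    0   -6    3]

Answer: (1, 2, 1)

Derivation:
step 0: pivot 38 → sign +
step 1: pivot -47/38 → sign −
step 2: pivot -12/47 → sign −
step 3: row/col 3 already zero → sign 0
signature = (1, 2, 1)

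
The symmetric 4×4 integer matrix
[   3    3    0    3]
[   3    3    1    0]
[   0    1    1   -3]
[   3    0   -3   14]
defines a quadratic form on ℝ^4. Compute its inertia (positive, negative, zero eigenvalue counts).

step 0: pivot 3 → sign +
step 1: pivot 1 → sign +
step 2: pivot -1 → sign −
step 3: pivot 2 → sign +
signature = (3, 1, 0)

Answer: (3, 1, 0)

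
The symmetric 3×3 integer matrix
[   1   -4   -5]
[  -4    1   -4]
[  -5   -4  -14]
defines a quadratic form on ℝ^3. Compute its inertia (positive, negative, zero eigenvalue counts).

step 0: pivot 1 → sign +
step 1: pivot -15 → sign −
step 2: pivot -3/5 → sign −
signature = (1, 2, 0)

Answer: (1, 2, 0)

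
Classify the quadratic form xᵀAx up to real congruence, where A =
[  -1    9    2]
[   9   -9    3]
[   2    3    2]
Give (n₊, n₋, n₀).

Answer: (1, 2, 0)

Derivation:
step 0: pivot -1 → sign −
step 1: pivot 72 → sign +
step 2: pivot -1/8 → sign −
signature = (1, 2, 0)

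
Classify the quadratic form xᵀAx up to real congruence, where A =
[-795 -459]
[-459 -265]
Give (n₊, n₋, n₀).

step 0: pivot -795 → sign −
step 1: pivot 2/265 → sign +
signature = (1, 1, 0)

Answer: (1, 1, 0)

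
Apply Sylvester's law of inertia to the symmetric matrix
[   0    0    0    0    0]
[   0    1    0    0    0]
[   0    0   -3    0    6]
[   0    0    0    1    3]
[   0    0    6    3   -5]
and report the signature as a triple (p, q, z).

Answer: (2, 2, 1)

Derivation:
step 0: pivot 1 → sign +
step 1: pivot -3 → sign −
step 2: pivot 1 → sign +
step 3: pivot -2 → sign −
step 4: row/col 4 already zero → sign 0
signature = (2, 2, 1)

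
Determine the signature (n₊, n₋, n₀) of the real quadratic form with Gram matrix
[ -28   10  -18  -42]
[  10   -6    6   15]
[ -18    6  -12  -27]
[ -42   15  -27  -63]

step 0: pivot -28 → sign −
step 1: pivot -17/7 → sign −
step 2: pivot -6/17 → sign −
step 3: row/col 3 already zero → sign 0
signature = (0, 3, 1)

Answer: (0, 3, 1)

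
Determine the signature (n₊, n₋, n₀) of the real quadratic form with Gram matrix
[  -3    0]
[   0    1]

Answer: (1, 1, 0)

Derivation:
step 0: pivot -3 → sign −
step 1: pivot 1 → sign +
signature = (1, 1, 0)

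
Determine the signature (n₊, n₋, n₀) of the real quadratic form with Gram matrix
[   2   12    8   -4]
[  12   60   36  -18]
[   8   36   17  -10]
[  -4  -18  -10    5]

Answer: (1, 2, 1)

Derivation:
step 0: pivot 2 → sign +
step 1: pivot -12 → sign −
step 2: pivot -3 → sign −
step 3: row/col 3 already zero → sign 0
signature = (1, 2, 1)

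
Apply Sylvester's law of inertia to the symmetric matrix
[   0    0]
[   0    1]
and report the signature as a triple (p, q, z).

step 0: pivot 1 → sign +
step 1: row/col 1 already zero → sign 0
signature = (1, 0, 1)

Answer: (1, 0, 1)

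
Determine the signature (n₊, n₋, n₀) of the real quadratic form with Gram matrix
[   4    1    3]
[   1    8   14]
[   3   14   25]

step 0: pivot 4 → sign +
step 1: pivot 31/4 → sign +
step 2: pivot 3/31 → sign +
signature = (3, 0, 0)

Answer: (3, 0, 0)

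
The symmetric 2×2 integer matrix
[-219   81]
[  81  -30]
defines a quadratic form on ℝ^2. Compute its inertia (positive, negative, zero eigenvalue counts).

Answer: (0, 2, 0)

Derivation:
step 0: pivot -219 → sign −
step 1: pivot -3/73 → sign −
signature = (0, 2, 0)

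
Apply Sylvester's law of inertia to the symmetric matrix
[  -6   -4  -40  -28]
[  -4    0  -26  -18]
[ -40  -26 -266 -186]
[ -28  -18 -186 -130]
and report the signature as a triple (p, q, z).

step 0: pivot -6 → sign −
step 1: pivot 8/3 → sign +
step 2: pivot 1/2 → sign +
step 3: row/col 3 already zero → sign 0
signature = (2, 1, 1)

Answer: (2, 1, 1)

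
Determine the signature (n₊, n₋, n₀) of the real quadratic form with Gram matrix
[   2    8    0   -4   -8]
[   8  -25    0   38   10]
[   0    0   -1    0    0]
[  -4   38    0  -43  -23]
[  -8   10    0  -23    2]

step 0: pivot 2 → sign +
step 1: pivot -57 → sign −
step 2: pivot -1 → sign −
step 3: pivot 3/19 → sign +
step 4: pivot -3 → sign −
signature = (2, 3, 0)

Answer: (2, 3, 0)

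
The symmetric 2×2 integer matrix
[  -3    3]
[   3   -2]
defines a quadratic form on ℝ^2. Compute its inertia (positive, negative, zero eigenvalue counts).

Answer: (1, 1, 0)

Derivation:
step 0: pivot -3 → sign −
step 1: pivot 1 → sign +
signature = (1, 1, 0)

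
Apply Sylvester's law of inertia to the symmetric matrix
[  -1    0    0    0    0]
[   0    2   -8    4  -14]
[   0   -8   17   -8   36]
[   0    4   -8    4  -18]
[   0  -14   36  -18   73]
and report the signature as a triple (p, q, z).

step 0: pivot -1 → sign −
step 1: pivot 2 → sign +
step 2: pivot -15 → sign −
step 3: pivot 4/15 → sign +
step 4: row/col 4 already zero → sign 0
signature = (2, 2, 1)

Answer: (2, 2, 1)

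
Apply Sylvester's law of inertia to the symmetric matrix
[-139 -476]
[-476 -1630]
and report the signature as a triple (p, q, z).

Answer: (1, 1, 0)

Derivation:
step 0: pivot -139 → sign −
step 1: pivot 6/139 → sign +
signature = (1, 1, 0)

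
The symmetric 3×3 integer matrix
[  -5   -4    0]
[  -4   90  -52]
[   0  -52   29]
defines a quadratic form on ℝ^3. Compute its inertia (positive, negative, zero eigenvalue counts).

step 0: pivot -5 → sign −
step 1: pivot 466/5 → sign +
step 2: pivot -3/233 → sign −
signature = (1, 2, 0)

Answer: (1, 2, 0)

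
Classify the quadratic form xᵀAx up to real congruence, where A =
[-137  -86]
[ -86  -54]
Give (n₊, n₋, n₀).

step 0: pivot -137 → sign −
step 1: pivot -2/137 → sign −
signature = (0, 2, 0)

Answer: (0, 2, 0)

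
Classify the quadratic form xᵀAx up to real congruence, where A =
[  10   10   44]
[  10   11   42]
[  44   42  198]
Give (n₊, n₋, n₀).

Answer: (3, 0, 0)

Derivation:
step 0: pivot 10 → sign +
step 1: pivot 1 → sign +
step 2: pivot 2/5 → sign +
signature = (3, 0, 0)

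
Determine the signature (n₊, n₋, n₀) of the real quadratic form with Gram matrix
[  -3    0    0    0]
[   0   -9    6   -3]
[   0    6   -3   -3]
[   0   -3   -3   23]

step 0: pivot -3 → sign −
step 1: pivot -9 → sign −
step 2: pivot 1 → sign +
step 3: pivot -1 → sign −
signature = (1, 3, 0)

Answer: (1, 3, 0)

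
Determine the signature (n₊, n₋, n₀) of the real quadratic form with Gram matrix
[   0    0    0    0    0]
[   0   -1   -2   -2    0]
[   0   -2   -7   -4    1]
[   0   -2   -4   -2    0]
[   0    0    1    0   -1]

Answer: (1, 3, 1)

Derivation:
step 0: pivot -1 → sign −
step 1: pivot -3 → sign −
step 2: pivot 2 → sign +
step 3: pivot -2/3 → sign −
step 4: row/col 4 already zero → sign 0
signature = (1, 3, 1)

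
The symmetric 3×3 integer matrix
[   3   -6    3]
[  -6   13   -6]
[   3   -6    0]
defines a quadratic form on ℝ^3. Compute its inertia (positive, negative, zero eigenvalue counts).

Answer: (2, 1, 0)

Derivation:
step 0: pivot 3 → sign +
step 1: pivot 1 → sign +
step 2: pivot -3 → sign −
signature = (2, 1, 0)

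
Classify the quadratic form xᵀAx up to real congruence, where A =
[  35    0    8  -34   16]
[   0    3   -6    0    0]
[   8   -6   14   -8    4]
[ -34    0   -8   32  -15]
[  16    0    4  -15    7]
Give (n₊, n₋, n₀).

step 0: pivot 35 → sign +
step 1: pivot 3 → sign +
step 2: pivot 6/35 → sign +
step 3: pivot -4/3 → sign −
step 4: pivot -1/4 → sign −
signature = (3, 2, 0)

Answer: (3, 2, 0)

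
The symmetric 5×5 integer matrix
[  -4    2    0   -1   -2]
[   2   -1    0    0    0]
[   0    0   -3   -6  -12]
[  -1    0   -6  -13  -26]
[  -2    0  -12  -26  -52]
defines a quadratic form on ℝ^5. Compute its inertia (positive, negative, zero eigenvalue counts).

Answer: (1, 3, 1)

Derivation:
step 0: pivot -4 → sign −
step 1: pivot -3 → sign −
step 2: pivot -3/4 → sign −
step 3: pivot 1/3 → sign +
step 4: row/col 4 already zero → sign 0
signature = (1, 3, 1)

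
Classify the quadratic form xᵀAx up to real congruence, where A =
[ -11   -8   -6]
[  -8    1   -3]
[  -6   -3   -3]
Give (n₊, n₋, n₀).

Answer: (1, 1, 1)

Derivation:
step 0: pivot -11 → sign −
step 1: pivot 75/11 → sign +
step 2: row/col 2 already zero → sign 0
signature = (1, 1, 1)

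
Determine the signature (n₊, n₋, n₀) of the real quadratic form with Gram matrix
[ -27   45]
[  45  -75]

step 0: pivot -27 → sign −
step 1: row/col 1 already zero → sign 0
signature = (0, 1, 1)

Answer: (0, 1, 1)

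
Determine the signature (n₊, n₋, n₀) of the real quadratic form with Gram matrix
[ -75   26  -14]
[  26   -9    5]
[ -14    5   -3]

step 0: pivot -75 → sign −
step 1: pivot 1/75 → sign +
step 2: pivot -2 → sign −
signature = (1, 2, 0)

Answer: (1, 2, 0)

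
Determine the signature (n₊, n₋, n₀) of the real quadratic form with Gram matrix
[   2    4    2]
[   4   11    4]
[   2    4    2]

Answer: (2, 0, 1)

Derivation:
step 0: pivot 2 → sign +
step 1: pivot 3 → sign +
step 2: row/col 2 already zero → sign 0
signature = (2, 0, 1)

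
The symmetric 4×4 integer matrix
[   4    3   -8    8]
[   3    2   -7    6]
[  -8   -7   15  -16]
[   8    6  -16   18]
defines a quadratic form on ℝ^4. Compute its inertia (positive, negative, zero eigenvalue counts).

Answer: (3, 1, 0)

Derivation:
step 0: pivot 4 → sign +
step 1: pivot -1/4 → sign −
step 2: pivot 3 → sign +
step 3: pivot 2 → sign +
signature = (3, 1, 0)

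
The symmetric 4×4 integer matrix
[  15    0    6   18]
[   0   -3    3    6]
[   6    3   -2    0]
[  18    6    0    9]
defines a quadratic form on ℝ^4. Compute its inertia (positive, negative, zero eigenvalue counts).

Answer: (2, 2, 0)

Derivation:
step 0: pivot 15 → sign +
step 1: pivot -3 → sign −
step 2: pivot -7/5 → sign −
step 3: pivot 3/7 → sign +
signature = (2, 2, 0)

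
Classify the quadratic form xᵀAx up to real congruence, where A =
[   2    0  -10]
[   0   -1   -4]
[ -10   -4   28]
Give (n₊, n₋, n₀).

step 0: pivot 2 → sign +
step 1: pivot -1 → sign −
step 2: pivot -6 → sign −
signature = (1, 2, 0)

Answer: (1, 2, 0)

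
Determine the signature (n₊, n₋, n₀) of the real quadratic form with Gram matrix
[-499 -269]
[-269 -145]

Answer: (1, 1, 0)

Derivation:
step 0: pivot -499 → sign −
step 1: pivot 6/499 → sign +
signature = (1, 1, 0)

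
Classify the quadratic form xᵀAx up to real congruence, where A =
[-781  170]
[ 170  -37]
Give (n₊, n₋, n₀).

step 0: pivot -781 → sign −
step 1: pivot 3/781 → sign +
signature = (1, 1, 0)

Answer: (1, 1, 0)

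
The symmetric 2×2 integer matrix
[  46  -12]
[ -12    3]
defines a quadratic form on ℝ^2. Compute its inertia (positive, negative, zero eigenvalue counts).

Answer: (1, 1, 0)

Derivation:
step 0: pivot 46 → sign +
step 1: pivot -3/23 → sign −
signature = (1, 1, 0)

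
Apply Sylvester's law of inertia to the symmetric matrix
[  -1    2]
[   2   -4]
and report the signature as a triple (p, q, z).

Answer: (0, 1, 1)

Derivation:
step 0: pivot -1 → sign −
step 1: row/col 1 already zero → sign 0
signature = (0, 1, 1)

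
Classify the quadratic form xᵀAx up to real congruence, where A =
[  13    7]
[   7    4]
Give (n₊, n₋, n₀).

Answer: (2, 0, 0)

Derivation:
step 0: pivot 13 → sign +
step 1: pivot 3/13 → sign +
signature = (2, 0, 0)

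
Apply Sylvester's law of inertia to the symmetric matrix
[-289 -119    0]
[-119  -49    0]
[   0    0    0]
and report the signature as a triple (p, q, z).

step 0: pivot -289 → sign −
step 1: row/col 1 already zero → sign 0
step 2: row/col 2 already zero → sign 0
signature = (0, 1, 2)

Answer: (0, 1, 2)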